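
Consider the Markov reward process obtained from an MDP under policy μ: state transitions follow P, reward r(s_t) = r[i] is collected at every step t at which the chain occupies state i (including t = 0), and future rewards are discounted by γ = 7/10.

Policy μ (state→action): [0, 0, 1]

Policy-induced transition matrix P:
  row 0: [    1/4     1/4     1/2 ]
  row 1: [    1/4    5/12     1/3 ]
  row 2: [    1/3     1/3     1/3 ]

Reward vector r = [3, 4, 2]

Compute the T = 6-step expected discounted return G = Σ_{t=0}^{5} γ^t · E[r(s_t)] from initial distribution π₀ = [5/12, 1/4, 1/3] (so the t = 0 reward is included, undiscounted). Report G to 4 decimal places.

G = 8.6289

t=0: π = [0.4167, 0.2500, 0.3333], E[r] = 2.9167, γ^t·E[r] = 2.916667, running G = 2.916667
t=1: π = [0.2778, 0.3194, 0.4028], E[r] = 2.9167, γ^t·E[r] = 2.041667, running G = 4.958333
t=2: π = [0.2836, 0.3368, 0.3796], E[r] = 2.9572, γ^t·E[r] = 1.449016, running G = 6.407350
t=3: π = [0.2816, 0.3378, 0.3806], E[r] = 2.9572, γ^t·E[r] = 1.014311, running G = 7.421661
t=4: π = [0.2817, 0.3380, 0.3803], E[r] = 2.9577, γ^t·E[r] = 0.710153, running G = 8.131814
t=5: π = [0.2817, 0.3380, 0.3803], E[r] = 2.9577, γ^t·E[r] = 0.497107, running G = 8.628921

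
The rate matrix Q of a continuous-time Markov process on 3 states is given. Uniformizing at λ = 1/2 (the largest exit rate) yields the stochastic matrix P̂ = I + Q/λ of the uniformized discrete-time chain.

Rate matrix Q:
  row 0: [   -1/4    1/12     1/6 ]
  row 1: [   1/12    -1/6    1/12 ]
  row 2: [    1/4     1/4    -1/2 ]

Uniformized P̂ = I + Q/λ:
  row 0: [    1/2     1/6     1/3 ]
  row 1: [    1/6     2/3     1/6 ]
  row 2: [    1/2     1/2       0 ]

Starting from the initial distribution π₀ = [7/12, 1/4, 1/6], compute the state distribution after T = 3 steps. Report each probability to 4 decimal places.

t=0: π = [0.5833, 0.2500, 0.1667]
t=1: π = [0.4167, 0.3472, 0.2361]
t=2: π = [0.3843, 0.4190, 0.1968]
t=3: π = [0.3603, 0.4417, 0.1979]

π = [0.3603, 0.4417, 0.1979]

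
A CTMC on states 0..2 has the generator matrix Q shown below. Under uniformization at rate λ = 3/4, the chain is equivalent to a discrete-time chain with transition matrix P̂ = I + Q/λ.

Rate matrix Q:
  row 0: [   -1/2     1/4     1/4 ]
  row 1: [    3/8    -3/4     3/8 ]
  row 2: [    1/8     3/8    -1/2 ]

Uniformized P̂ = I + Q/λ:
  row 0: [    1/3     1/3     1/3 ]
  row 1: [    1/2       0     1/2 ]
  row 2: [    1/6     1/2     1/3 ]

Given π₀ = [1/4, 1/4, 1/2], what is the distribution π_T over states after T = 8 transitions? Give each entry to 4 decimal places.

π = [0.3192, 0.2978, 0.3830]

t=0: π = [0.2500, 0.2500, 0.5000]
t=1: π = [0.2917, 0.3333, 0.3750]
t=2: π = [0.3264, 0.2847, 0.3889]
t=3: π = [0.3160, 0.3032, 0.3808]
t=4: π = [0.3204, 0.2957, 0.3839]
t=5: π = [0.3186, 0.2987, 0.3826]
t=6: π = [0.3194, 0.2975, 0.3831]
t=7: π = [0.3191, 0.2980, 0.3829]
t=8: π = [0.3192, 0.2978, 0.3830]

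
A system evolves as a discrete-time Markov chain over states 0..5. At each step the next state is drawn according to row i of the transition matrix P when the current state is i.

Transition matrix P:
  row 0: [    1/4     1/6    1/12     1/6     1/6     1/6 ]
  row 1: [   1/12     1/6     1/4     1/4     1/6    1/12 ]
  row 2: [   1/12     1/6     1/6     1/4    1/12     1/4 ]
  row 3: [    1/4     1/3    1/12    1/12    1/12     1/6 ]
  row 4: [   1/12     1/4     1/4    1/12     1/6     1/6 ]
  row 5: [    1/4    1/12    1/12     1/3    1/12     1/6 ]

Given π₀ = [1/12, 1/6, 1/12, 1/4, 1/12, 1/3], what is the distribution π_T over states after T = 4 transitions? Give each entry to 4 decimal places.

π = [0.1717, 0.1962, 0.1492, 0.1957, 0.1244, 0.1628]

t=0: π = [0.0833, 0.1667, 0.0833, 0.2500, 0.0833, 0.3333]
t=1: π = [0.1944, 0.1875, 0.1319, 0.2153, 0.1111, 0.1597]
t=2: π = [0.1782, 0.1985, 0.1441, 0.1927, 0.1244, 0.1620]
t=3: π = [0.1722, 0.1957, 0.1492, 0.1958, 0.1251, 0.1621]
t=4: π = [0.1717, 0.1962, 0.1492, 0.1957, 0.1244, 0.1628]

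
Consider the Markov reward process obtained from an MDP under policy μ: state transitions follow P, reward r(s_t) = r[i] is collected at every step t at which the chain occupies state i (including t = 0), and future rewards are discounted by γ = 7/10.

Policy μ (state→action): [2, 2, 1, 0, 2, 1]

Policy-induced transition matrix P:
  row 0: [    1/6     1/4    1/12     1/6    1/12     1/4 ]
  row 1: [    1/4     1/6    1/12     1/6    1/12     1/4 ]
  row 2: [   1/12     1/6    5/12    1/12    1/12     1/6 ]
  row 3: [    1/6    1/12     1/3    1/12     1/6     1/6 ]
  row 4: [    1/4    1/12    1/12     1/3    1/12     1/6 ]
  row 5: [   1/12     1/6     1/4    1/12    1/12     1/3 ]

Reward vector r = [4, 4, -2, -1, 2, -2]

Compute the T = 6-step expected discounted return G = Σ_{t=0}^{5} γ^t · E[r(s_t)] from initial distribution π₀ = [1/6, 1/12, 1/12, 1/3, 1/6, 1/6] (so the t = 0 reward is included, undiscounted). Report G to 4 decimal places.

t=0: π = [0.1667, 0.0833, 0.0833, 0.3333, 0.1667, 0.1667], E[r] = 0.5000, γ^t·E[r] = 0.500000, running G = 0.500000
t=1: π = [0.1667, 0.1389, 0.2222, 0.1458, 0.1111, 0.2153], E[r] = 0.4236, γ^t·E[r] = 0.296528, running G = 0.796528
t=2: π = [0.1510, 0.1591, 0.2297, 0.1366, 0.0955, 0.2280], E[r] = 0.3796, γ^t·E[r] = 0.186019, running G = 0.982546
t=3: π = [0.1497, 0.1599, 0.2321, 0.1331, 0.0947, 0.2305], E[r] = 0.3698, γ^t·E[r] = 0.126855, running G = 1.109401
t=4: π = [0.1493, 0.1602, 0.2324, 0.1328, 0.0944, 0.2309], E[r] = 0.3675, γ^t·E[r] = 0.088240, running G = 1.197641
t=5: π = [0.1493, 0.1602, 0.2325, 0.1327, 0.0944, 0.2309], E[r] = 0.3670, γ^t·E[r] = 0.061690, running G = 1.259331

G = 1.2593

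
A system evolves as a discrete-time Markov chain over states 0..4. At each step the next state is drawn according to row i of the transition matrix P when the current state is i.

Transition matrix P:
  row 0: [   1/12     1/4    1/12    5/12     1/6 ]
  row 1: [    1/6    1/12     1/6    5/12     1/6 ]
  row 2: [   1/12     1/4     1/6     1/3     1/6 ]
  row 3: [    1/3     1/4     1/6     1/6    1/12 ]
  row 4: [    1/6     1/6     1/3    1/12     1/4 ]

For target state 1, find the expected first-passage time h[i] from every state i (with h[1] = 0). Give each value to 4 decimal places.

h = [4.2198, 0.0000, 4.2222, 4.1937, 4.6136]

First-step conditioning: h[1] = 0; for i ≠ 1, h[i] = 1 + Σ_k P[i][k]·h[k].
  h[0] = 1 + 1/12·h[0] + 1/12·h[2] + 5/12·h[3] + 1/6·h[4]
  h[2] = 1 + 1/12·h[0] + 1/6·h[2] + 1/3·h[3] + 1/6·h[4]
  h[3] = 1 + 1/3·h[0] + 1/6·h[2] + 1/6·h[3] + 1/12·h[4]
  h[4] = 1 + 1/6·h[0] + 1/3·h[2] + 1/12·h[3] + 1/4·h[4]
Solving the 4×4 linear system over states ≠ 1 gives exactly h = [21348/5059, 0, 21360/5059, 21216/5059, 23340/5059] (h[1] = 0 is the target).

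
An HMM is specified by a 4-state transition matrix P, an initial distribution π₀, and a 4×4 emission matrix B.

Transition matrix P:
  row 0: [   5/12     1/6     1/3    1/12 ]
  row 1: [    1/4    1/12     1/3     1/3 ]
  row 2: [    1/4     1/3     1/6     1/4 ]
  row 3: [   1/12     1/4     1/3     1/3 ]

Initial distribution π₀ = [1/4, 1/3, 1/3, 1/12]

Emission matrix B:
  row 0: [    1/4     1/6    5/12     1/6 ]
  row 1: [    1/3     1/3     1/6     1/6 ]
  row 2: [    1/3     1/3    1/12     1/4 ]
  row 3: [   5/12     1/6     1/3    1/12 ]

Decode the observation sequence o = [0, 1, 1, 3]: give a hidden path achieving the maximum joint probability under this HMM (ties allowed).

t=0: δ = [6.250e-02, 1.111e-01, 1.111e-01, 3.472e-02]  (obs o_0=0)
t=1: δ = [4.630e-03, 1.235e-02, 1.235e-02, 6.173e-03]  ψ = [1, 2, 1, 1]  (obs o_1=1)
t=2: δ = [5.144e-04, 1.372e-03, 1.372e-03, 6.859e-04]  ψ = [1, 2, 1, 1]  (obs o_2=1)
t=3: δ = [5.716e-05, 7.621e-05, 1.143e-04, 3.810e-05]  ψ = [1, 2, 1, 1]  (obs o_3=3)
backtrack: best end state = 2; path = [1, 2, 1, 2]

path = [1, 2, 1, 2]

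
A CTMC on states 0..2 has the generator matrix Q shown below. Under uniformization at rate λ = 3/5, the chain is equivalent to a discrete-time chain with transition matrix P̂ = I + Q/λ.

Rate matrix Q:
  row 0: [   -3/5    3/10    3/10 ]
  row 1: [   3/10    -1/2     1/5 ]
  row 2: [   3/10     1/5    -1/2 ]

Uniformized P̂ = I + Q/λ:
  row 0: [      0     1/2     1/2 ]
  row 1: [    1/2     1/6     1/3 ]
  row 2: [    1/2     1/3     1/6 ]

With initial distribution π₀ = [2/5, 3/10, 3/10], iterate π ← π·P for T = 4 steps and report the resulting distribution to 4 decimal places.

π = [0.3375, 0.3313, 0.3313]

t=0: π = [0.4000, 0.3000, 0.3000]
t=1: π = [0.3000, 0.3500, 0.3500]
t=2: π = [0.3500, 0.3250, 0.3250]
t=3: π = [0.3250, 0.3375, 0.3375]
t=4: π = [0.3375, 0.3313, 0.3313]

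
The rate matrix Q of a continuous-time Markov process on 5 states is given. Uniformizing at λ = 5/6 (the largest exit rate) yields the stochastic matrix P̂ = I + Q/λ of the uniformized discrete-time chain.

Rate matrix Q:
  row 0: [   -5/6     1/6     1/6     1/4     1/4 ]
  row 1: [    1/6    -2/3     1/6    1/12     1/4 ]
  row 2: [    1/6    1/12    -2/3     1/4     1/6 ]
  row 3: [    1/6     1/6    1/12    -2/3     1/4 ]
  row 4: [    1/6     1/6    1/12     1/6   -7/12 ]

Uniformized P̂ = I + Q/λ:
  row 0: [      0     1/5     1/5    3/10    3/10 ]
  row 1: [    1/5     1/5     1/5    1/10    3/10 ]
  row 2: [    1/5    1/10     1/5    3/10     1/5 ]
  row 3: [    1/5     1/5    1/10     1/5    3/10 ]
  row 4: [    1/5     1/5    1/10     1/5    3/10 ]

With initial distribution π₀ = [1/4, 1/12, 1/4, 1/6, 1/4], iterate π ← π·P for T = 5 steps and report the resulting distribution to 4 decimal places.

t=0: π = [0.2500, 0.0833, 0.2500, 0.1667, 0.2500]
t=1: π = [0.1500, 0.1750, 0.1583, 0.2417, 0.2750]
t=2: π = [0.1700, 0.1842, 0.1483, 0.2133, 0.2842]
t=3: π = [0.1660, 0.1852, 0.1503, 0.2134, 0.2852]
t=4: π = [0.1668, 0.1850, 0.1501, 0.2131, 0.2850]
t=5: π = [0.1666, 0.1850, 0.1502, 0.2132, 0.2850]

π = [0.1666, 0.1850, 0.1502, 0.2132, 0.2850]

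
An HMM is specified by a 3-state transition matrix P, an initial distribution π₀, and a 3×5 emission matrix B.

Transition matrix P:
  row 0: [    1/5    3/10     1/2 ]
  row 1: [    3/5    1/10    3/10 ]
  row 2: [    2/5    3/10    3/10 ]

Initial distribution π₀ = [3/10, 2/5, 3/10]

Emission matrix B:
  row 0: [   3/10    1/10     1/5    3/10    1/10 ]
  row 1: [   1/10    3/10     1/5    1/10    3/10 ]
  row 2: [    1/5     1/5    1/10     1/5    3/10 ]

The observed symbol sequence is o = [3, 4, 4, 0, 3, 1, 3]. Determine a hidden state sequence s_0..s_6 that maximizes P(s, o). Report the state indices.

t=0: δ = [9.000e-02, 4.000e-02, 6.000e-02]  (obs o_0=3)
t=1: δ = [2.400e-03, 8.100e-03, 1.350e-02]  ψ = [1, 0, 0]  (obs o_1=4)
t=2: δ = [5.400e-04, 1.215e-03, 1.215e-03]  ψ = [2, 2, 2]  (obs o_2=4)
t=3: δ = [2.187e-04, 3.645e-05, 7.290e-05]  ψ = [1, 2, 1]  (obs o_3=0)
t=4: δ = [1.312e-05, 6.561e-06, 2.187e-05]  ψ = [0, 0, 0]  (obs o_4=3)
t=5: δ = [8.748e-07, 1.968e-06, 1.312e-06]  ψ = [2, 2, 0]  (obs o_5=1)
t=6: δ = [3.543e-07, 3.937e-08, 1.181e-07]  ψ = [1, 2, 1]  (obs o_6=3)
backtrack: best end state = 0; path = [0, 2, 1, 0, 2, 1, 0]

path = [0, 2, 1, 0, 2, 1, 0]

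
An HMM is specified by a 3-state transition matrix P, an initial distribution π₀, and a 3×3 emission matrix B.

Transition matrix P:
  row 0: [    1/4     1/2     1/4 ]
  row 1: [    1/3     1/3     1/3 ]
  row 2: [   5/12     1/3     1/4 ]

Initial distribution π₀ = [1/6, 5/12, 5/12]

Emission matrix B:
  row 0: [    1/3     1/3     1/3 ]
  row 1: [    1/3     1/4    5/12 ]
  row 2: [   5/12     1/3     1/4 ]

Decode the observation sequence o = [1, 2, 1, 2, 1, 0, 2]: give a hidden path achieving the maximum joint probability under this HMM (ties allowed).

path = [2, 1, 0, 1, 2, 0, 1]

t=0: δ = [5.556e-02, 1.042e-01, 1.389e-01]  (obs o_0=1)
t=1: δ = [1.929e-02, 1.929e-02, 8.681e-03]  ψ = [2, 2, 1]  (obs o_1=2)
t=2: δ = [2.143e-03, 2.411e-03, 2.143e-03]  ψ = [1, 0, 1]  (obs o_2=1)
t=3: δ = [2.977e-04, 4.465e-04, 2.009e-04]  ψ = [2, 0, 1]  (obs o_3=2)
t=4: δ = [4.961e-05, 3.721e-05, 4.961e-05]  ψ = [1, 0, 1]  (obs o_4=1)
t=5: δ = [6.891e-06, 8.269e-06, 5.168e-06]  ψ = [2, 0, 0]  (obs o_5=0)
t=6: δ = [9.188e-07, 1.436e-06, 6.891e-07]  ψ = [1, 0, 1]  (obs o_6=2)
backtrack: best end state = 1; path = [2, 1, 0, 1, 2, 0, 1]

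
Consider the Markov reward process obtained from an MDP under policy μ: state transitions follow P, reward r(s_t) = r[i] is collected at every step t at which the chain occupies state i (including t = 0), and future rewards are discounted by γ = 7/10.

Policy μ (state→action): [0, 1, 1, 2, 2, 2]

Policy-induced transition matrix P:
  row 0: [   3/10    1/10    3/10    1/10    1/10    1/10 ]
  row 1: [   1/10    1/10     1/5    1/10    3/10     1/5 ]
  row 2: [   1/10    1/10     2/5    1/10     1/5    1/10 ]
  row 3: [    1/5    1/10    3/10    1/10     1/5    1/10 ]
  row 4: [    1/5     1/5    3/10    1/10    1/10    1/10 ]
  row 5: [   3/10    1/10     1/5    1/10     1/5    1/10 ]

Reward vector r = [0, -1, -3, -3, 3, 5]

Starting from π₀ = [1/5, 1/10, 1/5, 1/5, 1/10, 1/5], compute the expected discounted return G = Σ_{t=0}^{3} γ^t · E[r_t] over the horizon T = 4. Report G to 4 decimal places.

t=0: π = [0.2000, 0.1000, 0.2000, 0.2000, 0.1000, 0.2000], E[r] = 0.0000, γ^t·E[r] = 0.000000, running G = 0.000000
t=1: π = [0.2100, 0.1100, 0.2900, 0.1000, 0.1800, 0.1100], E[r] = -0.1900, γ^t·E[r] = -0.133000, running G = -0.133000
t=2: π = [0.1920, 0.1180, 0.3070, 0.1000, 0.1720, 0.1110], E[r] = -0.2680, γ^t·E[r] = -0.131320, running G = -0.264320
t=3: π = [0.1878, 0.1172, 0.3078, 0.1000, 0.1754, 0.1118], E[r] = -0.2554, γ^t·E[r] = -0.087602, running G = -0.351922

G = -0.3519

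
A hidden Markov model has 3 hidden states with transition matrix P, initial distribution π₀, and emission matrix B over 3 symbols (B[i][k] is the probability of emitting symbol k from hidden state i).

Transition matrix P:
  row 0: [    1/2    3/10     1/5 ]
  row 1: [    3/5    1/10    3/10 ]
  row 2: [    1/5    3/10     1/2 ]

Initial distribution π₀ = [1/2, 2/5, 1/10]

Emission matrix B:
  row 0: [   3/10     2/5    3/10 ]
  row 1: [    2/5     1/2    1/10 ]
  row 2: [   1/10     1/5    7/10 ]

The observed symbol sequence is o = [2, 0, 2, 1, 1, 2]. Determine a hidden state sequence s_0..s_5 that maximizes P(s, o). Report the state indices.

path = [0, 0, 0, 0, 1, 2]

t=0: δ = [1.500e-01, 4.000e-02, 7.000e-02]  (obs o_0=2)
t=1: δ = [2.250e-02, 1.800e-02, 3.500e-03]  ψ = [0, 0, 2]  (obs o_1=0)
t=2: δ = [3.375e-03, 6.750e-04, 3.780e-03]  ψ = [0, 0, 1]  (obs o_2=2)
t=3: δ = [6.750e-04, 5.670e-04, 3.780e-04]  ψ = [0, 2, 2]  (obs o_3=1)
t=4: δ = [1.361e-04, 1.012e-04, 3.780e-05]  ψ = [1, 0, 2]  (obs o_4=1)
t=5: δ = [2.041e-05, 4.082e-06, 2.126e-05]  ψ = [0, 0, 1]  (obs o_5=2)
backtrack: best end state = 2; path = [0, 0, 0, 0, 1, 2]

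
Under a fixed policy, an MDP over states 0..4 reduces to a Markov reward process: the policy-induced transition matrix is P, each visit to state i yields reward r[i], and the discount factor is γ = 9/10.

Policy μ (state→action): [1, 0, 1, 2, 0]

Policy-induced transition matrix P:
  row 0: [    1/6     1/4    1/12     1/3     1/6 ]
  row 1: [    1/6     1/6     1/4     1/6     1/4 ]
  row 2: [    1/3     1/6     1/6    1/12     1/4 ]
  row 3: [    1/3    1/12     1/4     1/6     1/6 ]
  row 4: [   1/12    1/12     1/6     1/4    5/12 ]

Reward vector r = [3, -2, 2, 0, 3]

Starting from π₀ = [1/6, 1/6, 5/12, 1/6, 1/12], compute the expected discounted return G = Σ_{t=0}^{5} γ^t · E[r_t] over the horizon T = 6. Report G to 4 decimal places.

G = 6.6696

t=0: π = [0.1667, 0.1667, 0.4167, 0.1667, 0.0833], E[r] = 1.2500, γ^t·E[r] = 1.250000, running G = 1.250000
t=1: π = [0.2569, 0.1597, 0.1806, 0.1667, 0.2361], E[r] = 1.5208, γ^t·E[r] = 1.368750, running G = 2.618750
t=2: π = [0.2049, 0.1545, 0.1725, 0.2141, 0.2541], E[r] = 1.4126, γ^t·E[r] = 1.144219, running G = 3.762969
t=3: π = [0.2099, 0.1447, 0.1803, 0.2076, 0.2574], E[r] = 1.4732, γ^t·E[r] = 1.073988, running G = 4.836957
t=4: π = [0.2099, 0.1454, 0.1785, 0.2081, 0.2581], E[r] = 1.4702, γ^t·E[r] = 0.964591, running G = 5.801548
t=5: π = [0.2096, 0.1453, 0.1786, 0.2083, 0.2582], E[r] = 1.4700, γ^t·E[r] = 0.868023, running G = 6.669571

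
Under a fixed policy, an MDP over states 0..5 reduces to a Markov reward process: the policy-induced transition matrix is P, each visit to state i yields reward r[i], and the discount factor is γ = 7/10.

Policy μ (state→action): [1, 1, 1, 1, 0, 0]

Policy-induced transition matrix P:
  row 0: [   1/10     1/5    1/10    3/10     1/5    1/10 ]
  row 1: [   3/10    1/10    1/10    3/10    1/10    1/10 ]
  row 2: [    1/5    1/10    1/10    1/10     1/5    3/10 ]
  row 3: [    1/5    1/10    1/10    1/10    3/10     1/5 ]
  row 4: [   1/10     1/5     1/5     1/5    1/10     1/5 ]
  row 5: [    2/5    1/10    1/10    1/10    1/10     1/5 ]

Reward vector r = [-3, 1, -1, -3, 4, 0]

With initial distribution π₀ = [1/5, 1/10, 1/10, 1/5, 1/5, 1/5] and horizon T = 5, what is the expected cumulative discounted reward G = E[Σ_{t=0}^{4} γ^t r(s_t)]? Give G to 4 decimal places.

G = -1.2607

t=0: π = [0.2000, 0.1000, 0.1000, 0.2000, 0.2000, 0.2000], E[r] = -0.4000, γ^t·E[r] = -0.400000, running G = -0.400000
t=1: π = [0.2100, 0.1400, 0.1200, 0.1800, 0.1700, 0.1800], E[r] = -0.4700, γ^t·E[r] = -0.329000, running G = -0.729000
t=2: π = [0.2120, 0.1380, 0.1170, 0.1870, 0.1690, 0.1770], E[r] = -0.5000, γ^t·E[r] = -0.245000, running G = -0.974000
t=3: π = [0.2111, 0.1381, 0.1169, 0.1869, 0.1703, 0.1767], E[r] = -0.4916, γ^t·E[r] = -0.168619, running G = -1.142619
t=4: π = [0.2110, 0.1381, 0.1170, 0.1869, 0.1702, 0.1768], E[r] = -0.4918, γ^t·E[r] = -0.118084, running G = -1.260702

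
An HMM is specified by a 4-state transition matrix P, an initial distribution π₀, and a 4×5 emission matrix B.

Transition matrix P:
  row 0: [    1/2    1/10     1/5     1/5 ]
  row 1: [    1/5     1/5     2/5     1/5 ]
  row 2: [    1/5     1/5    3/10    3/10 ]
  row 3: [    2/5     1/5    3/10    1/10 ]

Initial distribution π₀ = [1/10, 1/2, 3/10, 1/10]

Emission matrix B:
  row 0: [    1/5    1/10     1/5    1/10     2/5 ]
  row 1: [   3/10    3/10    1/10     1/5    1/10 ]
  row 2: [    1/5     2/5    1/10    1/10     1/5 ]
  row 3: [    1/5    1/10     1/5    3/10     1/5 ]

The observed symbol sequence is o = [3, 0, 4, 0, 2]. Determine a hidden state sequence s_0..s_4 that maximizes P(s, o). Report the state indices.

t=0: δ = [1.000e-02, 1.000e-01, 3.000e-02, 3.000e-02]  (obs o_0=3)
t=1: δ = [4.000e-03, 6.000e-03, 8.000e-03, 4.000e-03]  ψ = [1, 1, 1, 1]  (obs o_1=0)
t=2: δ = [8.000e-04, 1.600e-04, 4.800e-04, 4.800e-04]  ψ = [0, 2, 1, 2]  (obs o_2=4)
t=3: δ = [8.000e-05, 2.880e-05, 3.200e-05, 3.200e-05]  ψ = [0, 2, 0, 0]  (obs o_3=0)
t=4: δ = [8.000e-06, 8.000e-07, 1.600e-06, 3.200e-06]  ψ = [0, 0, 0, 0]  (obs o_4=2)
backtrack: best end state = 0; path = [1, 0, 0, 0, 0]

path = [1, 0, 0, 0, 0]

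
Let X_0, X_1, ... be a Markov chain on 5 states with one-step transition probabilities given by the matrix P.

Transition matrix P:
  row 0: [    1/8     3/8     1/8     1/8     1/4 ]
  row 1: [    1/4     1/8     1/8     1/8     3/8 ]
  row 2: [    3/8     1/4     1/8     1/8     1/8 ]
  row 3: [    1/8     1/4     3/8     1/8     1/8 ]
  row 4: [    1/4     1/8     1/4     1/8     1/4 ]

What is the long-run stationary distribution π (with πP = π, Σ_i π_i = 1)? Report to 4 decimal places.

π = [0.2290, 0.2211, 0.1861, 0.1250, 0.2388]

Balance equations π_j = Σ_i π_i·P[i][j]:
  π_0 = 1/8·π_0 + 1/4·π_1 + 3/8·π_2 + 1/8·π_3 + 1/4·π_4
  π_1 = 3/8·π_0 + 1/8·π_1 + 1/4·π_2 + 1/4·π_3 + 1/8·π_4
  π_2 = 1/8·π_0 + 1/8·π_1 + 1/8·π_2 + 3/8·π_3 + 1/4·π_4
  π_3 = 1/8·π_0 + 1/8·π_1 + 1/8·π_2 + 1/8·π_3 + 1/8·π_4
  normalize: π_0 + π_1 + π_2 + π_3 + π_4 = 1
Solving the linear system gives exactly π = [611/2668, 295/1334, 993/5336, 1/8, 637/2668].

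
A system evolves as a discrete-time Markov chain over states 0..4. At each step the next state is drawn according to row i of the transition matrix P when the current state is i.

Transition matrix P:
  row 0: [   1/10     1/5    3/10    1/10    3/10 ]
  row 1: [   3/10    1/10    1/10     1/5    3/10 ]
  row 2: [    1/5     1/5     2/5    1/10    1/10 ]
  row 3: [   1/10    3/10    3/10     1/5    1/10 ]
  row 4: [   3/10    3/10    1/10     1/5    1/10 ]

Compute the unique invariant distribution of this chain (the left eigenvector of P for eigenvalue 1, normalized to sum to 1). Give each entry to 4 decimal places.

Balance equations π_j = Σ_i π_i·P[i][j]:
  π_0 = 1/10·π_0 + 3/10·π_1 + 1/5·π_2 + 1/10·π_3 + 3/10·π_4
  π_1 = 1/5·π_0 + 1/10·π_1 + 1/5·π_2 + 3/10·π_3 + 3/10·π_4
  π_2 = 3/10·π_0 + 1/10·π_1 + 2/5·π_2 + 3/10·π_3 + 1/10·π_4
  π_3 = 1/10·π_0 + 1/5·π_1 + 1/10·π_2 + 1/5·π_3 + 1/5·π_4
  normalize: π_0 + π_1 + π_2 + π_3 + π_4 = 1
Solving the linear system gives exactly π = [11/54, 551/2592, 53/216, 67/432, 475/2592].

π = [0.2037, 0.2126, 0.2454, 0.1551, 0.1833]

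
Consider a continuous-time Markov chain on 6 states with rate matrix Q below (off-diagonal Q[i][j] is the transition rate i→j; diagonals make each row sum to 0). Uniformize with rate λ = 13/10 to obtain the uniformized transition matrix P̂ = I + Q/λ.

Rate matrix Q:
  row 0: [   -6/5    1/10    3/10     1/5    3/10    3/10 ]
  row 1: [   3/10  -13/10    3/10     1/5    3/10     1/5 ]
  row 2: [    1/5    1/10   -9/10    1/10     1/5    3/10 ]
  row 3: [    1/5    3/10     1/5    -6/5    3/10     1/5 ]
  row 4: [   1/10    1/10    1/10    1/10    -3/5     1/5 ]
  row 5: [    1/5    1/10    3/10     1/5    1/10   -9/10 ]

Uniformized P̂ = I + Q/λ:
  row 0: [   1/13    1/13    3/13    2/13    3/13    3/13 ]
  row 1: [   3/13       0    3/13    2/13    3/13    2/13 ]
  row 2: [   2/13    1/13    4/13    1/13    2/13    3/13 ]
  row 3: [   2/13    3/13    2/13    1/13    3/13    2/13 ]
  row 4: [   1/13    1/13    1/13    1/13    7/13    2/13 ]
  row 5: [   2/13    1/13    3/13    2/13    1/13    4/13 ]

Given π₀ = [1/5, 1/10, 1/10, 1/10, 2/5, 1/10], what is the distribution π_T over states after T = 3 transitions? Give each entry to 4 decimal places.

π = [0.1285, 0.0867, 0.1921, 0.1091, 0.2742, 0.2093]

t=0: π = [0.2000, 0.1000, 0.1000, 0.1000, 0.4000, 0.1000]
t=1: π = [0.1154, 0.0846, 0.1692, 0.1077, 0.3308, 0.1923]
t=2: π = [0.1260, 0.0870, 0.1846, 0.1071, 0.2899, 0.2053]
t=3: π = [0.1285, 0.0867, 0.1921, 0.1091, 0.2742, 0.2093]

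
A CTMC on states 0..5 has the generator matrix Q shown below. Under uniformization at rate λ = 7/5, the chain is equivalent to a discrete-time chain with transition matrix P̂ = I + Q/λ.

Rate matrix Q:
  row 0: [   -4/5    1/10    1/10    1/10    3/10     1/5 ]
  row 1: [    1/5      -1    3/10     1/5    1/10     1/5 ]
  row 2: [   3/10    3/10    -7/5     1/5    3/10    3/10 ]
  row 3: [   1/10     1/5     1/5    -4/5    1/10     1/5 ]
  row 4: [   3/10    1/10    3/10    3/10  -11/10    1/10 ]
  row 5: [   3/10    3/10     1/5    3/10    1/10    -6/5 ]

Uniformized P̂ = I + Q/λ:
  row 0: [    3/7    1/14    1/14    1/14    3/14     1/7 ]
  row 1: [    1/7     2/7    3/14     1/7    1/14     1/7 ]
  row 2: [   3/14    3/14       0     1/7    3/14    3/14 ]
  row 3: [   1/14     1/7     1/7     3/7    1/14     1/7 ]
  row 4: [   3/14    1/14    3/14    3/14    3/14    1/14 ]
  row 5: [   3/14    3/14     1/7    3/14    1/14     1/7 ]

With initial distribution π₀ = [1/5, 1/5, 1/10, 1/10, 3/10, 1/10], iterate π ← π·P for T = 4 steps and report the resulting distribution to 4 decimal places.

t=0: π = [0.2000, 0.2000, 0.1000, 0.1000, 0.3000, 0.1000]
t=1: π = [0.2286, 0.1500, 0.1500, 0.1857, 0.1571, 0.1286]
t=2: π = [0.2260, 0.1566, 0.1270, 0.2000, 0.1480, 0.1423]
t=3: π = [0.2230, 0.1578, 0.1303, 0.2046, 0.1430, 0.1414]
t=4: π = [0.2216, 0.1587, 0.1298, 0.2057, 0.1423, 0.1420]

π = [0.2216, 0.1587, 0.1298, 0.2057, 0.1423, 0.1420]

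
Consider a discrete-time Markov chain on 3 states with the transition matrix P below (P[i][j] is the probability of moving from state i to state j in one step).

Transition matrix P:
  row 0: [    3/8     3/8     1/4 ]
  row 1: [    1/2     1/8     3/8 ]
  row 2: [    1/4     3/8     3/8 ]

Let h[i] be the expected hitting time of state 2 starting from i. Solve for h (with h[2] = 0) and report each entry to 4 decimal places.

h = [3.4783, 3.1304, 0.0000]

First-step conditioning: h[2] = 0; for i ≠ 2, h[i] = 1 + Σ_k P[i][k]·h[k].
  h[0] = 1 + 3/8·h[0] + 3/8·h[1]
  h[1] = 1 + 1/2·h[0] + 1/8·h[1]
Solving the 2×2 linear system over states ≠ 2 gives exactly h = [80/23, 72/23, 0] (h[2] = 0 is the target).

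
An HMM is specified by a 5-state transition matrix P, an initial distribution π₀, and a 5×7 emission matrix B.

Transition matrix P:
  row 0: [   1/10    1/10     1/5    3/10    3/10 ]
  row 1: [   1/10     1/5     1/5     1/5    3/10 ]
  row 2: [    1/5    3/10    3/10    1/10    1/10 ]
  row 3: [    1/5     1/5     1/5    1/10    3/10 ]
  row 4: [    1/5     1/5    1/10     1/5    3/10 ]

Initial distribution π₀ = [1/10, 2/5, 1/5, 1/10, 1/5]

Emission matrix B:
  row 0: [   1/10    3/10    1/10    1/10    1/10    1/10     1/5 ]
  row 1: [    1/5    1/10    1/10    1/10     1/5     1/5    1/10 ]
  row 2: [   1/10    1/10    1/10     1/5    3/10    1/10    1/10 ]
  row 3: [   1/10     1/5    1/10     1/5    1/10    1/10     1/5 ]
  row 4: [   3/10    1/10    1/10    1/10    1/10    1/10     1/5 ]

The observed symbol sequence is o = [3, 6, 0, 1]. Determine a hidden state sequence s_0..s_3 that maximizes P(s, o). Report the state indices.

path = [1, 4, 4, 0]

t=0: δ = [1.000e-02, 4.000e-02, 4.000e-02, 2.000e-02, 2.000e-02]  (obs o_0=3)
t=1: δ = [1.600e-03, 1.200e-03, 1.200e-03, 1.600e-03, 2.400e-03]  ψ = [2, 2, 2, 1, 1]  (obs o_1=6)
t=2: δ = [4.800e-05, 9.600e-05, 3.600e-05, 4.800e-05, 2.160e-04]  ψ = [4, 4, 2, 0, 4]  (obs o_2=0)
t=3: δ = [1.296e-05, 4.320e-06, 2.160e-06, 8.640e-06, 6.480e-06]  ψ = [4, 4, 4, 4, 4]  (obs o_3=1)
backtrack: best end state = 0; path = [1, 4, 4, 0]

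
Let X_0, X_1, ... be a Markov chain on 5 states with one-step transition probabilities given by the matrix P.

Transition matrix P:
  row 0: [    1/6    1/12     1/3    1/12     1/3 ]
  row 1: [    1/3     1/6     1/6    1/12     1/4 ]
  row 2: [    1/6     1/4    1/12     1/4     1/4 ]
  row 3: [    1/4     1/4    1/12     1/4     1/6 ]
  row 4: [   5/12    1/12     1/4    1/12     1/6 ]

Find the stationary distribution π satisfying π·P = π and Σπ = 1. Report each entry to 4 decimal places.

Balance equations π_j = Σ_i π_i·P[i][j]:
  π_0 = 1/6·π_0 + 1/3·π_1 + 1/6·π_2 + 1/4·π_3 + 5/12·π_4
  π_1 = 1/12·π_0 + 1/6·π_1 + 1/4·π_2 + 1/4·π_3 + 1/12·π_4
  π_2 = 1/3·π_0 + 1/6·π_1 + 1/12·π_2 + 1/12·π_3 + 1/4·π_4
  π_3 = 1/12·π_0 + 1/12·π_1 + 1/4·π_2 + 1/4·π_3 + 1/12·π_4
  normalize: π_0 + π_1 + π_2 + π_3 + π_4 = 1
Solving the linear system gives exactly π = [3236/12259, 1878/12259, 2478/12259, 3443/24518, 5891/24518].

π = [0.2640, 0.1532, 0.2021, 0.1404, 0.2403]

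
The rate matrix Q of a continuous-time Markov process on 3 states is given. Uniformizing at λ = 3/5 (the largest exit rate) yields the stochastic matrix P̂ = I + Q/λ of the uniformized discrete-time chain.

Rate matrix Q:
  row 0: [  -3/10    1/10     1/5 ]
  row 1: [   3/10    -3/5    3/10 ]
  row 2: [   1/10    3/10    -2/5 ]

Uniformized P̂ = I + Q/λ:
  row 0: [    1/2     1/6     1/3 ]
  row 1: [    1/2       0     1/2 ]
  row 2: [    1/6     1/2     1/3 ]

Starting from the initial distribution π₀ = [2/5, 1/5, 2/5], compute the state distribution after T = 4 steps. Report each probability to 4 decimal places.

t=0: π = [0.4000, 0.2000, 0.4000]
t=1: π = [0.3667, 0.2667, 0.3667]
t=2: π = [0.3778, 0.2444, 0.3778]
t=3: π = [0.3741, 0.2519, 0.3741]
t=4: π = [0.3753, 0.2494, 0.3753]

π = [0.3753, 0.2494, 0.3753]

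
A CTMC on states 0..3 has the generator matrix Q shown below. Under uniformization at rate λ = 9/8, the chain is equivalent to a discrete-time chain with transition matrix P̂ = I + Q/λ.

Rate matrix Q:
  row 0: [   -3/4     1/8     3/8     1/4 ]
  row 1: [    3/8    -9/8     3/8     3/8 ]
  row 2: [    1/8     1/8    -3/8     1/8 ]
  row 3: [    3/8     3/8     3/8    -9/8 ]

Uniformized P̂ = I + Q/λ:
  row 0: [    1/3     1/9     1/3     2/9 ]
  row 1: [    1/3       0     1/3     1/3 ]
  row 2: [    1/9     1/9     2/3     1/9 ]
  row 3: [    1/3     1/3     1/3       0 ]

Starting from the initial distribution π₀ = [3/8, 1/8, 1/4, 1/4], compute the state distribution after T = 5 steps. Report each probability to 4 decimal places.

t=0: π = [0.3750, 0.1250, 0.2500, 0.2500]
t=1: π = [0.2778, 0.1528, 0.4167, 0.1528]
t=2: π = [0.2407, 0.1281, 0.4722, 0.1590]
t=3: π = [0.2284, 0.1322, 0.4907, 0.1487]
t=4: π = [0.2243, 0.1295, 0.4969, 0.1493]
t=5: π = [0.2229, 0.1299, 0.4990, 0.1482]

π = [0.2229, 0.1299, 0.4990, 0.1482]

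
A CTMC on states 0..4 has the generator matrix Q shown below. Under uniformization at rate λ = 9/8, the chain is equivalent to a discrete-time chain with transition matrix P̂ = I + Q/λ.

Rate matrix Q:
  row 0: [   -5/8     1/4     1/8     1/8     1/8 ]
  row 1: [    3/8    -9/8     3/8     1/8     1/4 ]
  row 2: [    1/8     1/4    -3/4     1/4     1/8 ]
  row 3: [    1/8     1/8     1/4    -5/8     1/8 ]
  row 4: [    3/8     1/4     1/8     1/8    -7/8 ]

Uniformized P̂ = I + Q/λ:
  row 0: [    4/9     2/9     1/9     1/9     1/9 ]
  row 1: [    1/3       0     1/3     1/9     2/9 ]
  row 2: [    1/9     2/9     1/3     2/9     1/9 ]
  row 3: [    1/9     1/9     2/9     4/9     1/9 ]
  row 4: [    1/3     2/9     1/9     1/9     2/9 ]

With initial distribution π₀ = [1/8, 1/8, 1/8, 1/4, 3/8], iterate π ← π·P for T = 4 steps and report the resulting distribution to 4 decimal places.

π = [0.2702, 0.1634, 0.2183, 0.2027, 0.1455]

t=0: π = [0.1250, 0.1250, 0.1250, 0.2500, 0.3750]
t=1: π = [0.2639, 0.1667, 0.1944, 0.2083, 0.1667]
t=2: π = [0.2731, 0.1620, 0.2145, 0.2022, 0.1481]
t=3: π = [0.2711, 0.1638, 0.2172, 0.2023, 0.1456]
t=4: π = [0.2702, 0.1634, 0.2183, 0.2027, 0.1455]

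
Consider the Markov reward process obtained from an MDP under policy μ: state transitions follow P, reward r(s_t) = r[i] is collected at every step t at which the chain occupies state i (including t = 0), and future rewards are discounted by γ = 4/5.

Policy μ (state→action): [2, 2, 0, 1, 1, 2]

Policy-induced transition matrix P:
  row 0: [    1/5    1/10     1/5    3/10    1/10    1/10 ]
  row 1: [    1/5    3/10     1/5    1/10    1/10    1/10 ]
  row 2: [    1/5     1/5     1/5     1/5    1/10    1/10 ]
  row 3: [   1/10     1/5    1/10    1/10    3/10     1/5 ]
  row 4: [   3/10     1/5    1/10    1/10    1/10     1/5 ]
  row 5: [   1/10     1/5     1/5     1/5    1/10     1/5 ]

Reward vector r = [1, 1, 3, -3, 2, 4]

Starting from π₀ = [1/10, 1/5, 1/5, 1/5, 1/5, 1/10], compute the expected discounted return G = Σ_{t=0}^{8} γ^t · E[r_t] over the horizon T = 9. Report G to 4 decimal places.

G = 5.2671

t=0: π = [0.1000, 0.2000, 0.2000, 0.2000, 0.2000, 0.1000], E[r] = 1.1000, γ^t·E[r] = 1.100000, running G = 1.100000
t=1: π = [0.1900, 0.2100, 0.1600, 0.1500, 0.1400, 0.1500], E[r] = 1.3100, γ^t·E[r] = 1.048000, running G = 2.148000
t=2: π = [0.1840, 0.2020, 0.1710, 0.1690, 0.1300, 0.1440], E[r] = 1.2280, γ^t·E[r] = 0.785920, running G = 2.933920
t=3: π = [0.1817, 0.2018, 0.1701, 0.1683, 0.1338, 0.1443], E[r] = 1.2337, γ^t·E[r] = 0.631654, running G = 3.565574
t=4: π = [0.1821, 0.2020, 0.1698, 0.1678, 0.1337, 0.1446], E[r] = 1.2360, γ^t·E[r] = 0.506282, running G = 4.071856
t=5: π = [0.1821, 0.2020, 0.1699, 0.1679, 0.1336, 0.1446], E[r] = 1.2356, γ^t·E[r] = 0.404889, running G = 4.476746
t=6: π = [0.1821, 0.2020, 0.1699, 0.1679, 0.1336, 0.1446], E[r] = 1.2356, γ^t·E[r] = 0.323909, running G = 4.800654
t=7: π = [0.1821, 0.2020, 0.1699, 0.1679, 0.1336, 0.1446], E[r] = 1.2356, γ^t·E[r] = 0.259130, running G = 5.059784
t=8: π = [0.1821, 0.2020, 0.1699, 0.1679, 0.1336, 0.1446], E[r] = 1.2356, γ^t·E[r] = 0.207304, running G = 5.267088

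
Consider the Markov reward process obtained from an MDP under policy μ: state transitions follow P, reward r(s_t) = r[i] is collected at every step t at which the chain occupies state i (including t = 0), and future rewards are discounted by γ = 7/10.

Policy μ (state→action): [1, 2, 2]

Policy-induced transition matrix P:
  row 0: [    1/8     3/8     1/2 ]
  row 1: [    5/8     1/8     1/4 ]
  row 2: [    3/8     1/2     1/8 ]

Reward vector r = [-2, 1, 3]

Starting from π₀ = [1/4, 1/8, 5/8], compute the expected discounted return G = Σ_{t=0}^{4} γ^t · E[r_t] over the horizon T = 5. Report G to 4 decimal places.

t=0: π = [0.2500, 0.1250, 0.6250], E[r] = 1.5000, γ^t·E[r] = 1.500000, running G = 1.500000
t=1: π = [0.3438, 0.4219, 0.2344], E[r] = 0.4375, γ^t·E[r] = 0.306250, running G = 1.806250
t=2: π = [0.3945, 0.2988, 0.3066], E[r] = 0.4297, γ^t·E[r] = 0.210547, running G = 2.016797
t=3: π = [0.3511, 0.3386, 0.3103], E[r] = 0.5674, γ^t·E[r] = 0.194612, running G = 2.211409
t=4: π = [0.3719, 0.3291, 0.2990], E[r] = 0.4823, γ^t·E[r] = 0.115800, running G = 2.327209

G = 2.3272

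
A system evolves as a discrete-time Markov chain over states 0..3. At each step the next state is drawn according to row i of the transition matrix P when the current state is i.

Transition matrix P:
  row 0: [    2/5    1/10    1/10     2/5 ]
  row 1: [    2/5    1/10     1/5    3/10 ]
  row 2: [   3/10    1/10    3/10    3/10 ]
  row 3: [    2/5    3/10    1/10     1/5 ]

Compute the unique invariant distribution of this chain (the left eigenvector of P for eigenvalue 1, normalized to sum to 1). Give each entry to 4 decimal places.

π = [0.3855, 0.1616, 0.1452, 0.3078]

Balance equations π_j = Σ_i π_i·P[i][j]:
  π_0 = 2/5·π_0 + 2/5·π_1 + 3/10·π_2 + 2/5·π_3
  π_1 = 1/10·π_0 + 1/10·π_1 + 1/10·π_2 + 3/10·π_3
  π_2 = 1/10·π_0 + 1/5·π_1 + 3/10·π_2 + 1/10·π_3
  normalize: π_0 + π_1 + π_2 + π_3 = 1
Solving the linear system gives exactly π = [377/978, 79/489, 71/489, 301/978].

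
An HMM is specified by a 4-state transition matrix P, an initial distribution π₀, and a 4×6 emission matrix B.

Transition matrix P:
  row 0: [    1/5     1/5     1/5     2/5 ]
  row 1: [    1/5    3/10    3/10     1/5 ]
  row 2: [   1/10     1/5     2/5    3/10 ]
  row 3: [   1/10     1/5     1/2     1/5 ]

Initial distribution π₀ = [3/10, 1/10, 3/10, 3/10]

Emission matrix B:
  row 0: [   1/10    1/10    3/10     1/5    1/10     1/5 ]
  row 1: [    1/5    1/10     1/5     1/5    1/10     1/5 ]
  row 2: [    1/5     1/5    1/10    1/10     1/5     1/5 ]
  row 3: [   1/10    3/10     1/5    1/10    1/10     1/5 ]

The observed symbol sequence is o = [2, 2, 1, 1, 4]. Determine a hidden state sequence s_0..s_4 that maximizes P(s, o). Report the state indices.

path = [0, 3, 2, 3, 2]

t=0: δ = [9.000e-02, 2.000e-02, 3.000e-02, 6.000e-02]  (obs o_0=2)
t=1: δ = [5.400e-03, 3.600e-03, 3.000e-03, 7.200e-03]  ψ = [0, 0, 3, 0]  (obs o_1=2)
t=2: δ = [1.080e-04, 1.440e-04, 7.200e-04, 6.480e-04]  ψ = [0, 3, 3, 0]  (obs o_2=1)
t=3: δ = [7.200e-06, 1.440e-05, 6.480e-05, 6.480e-05]  ψ = [2, 2, 3, 2]  (obs o_3=1)
t=4: δ = [6.480e-07, 1.296e-06, 6.480e-06, 1.944e-06]  ψ = [2, 2, 3, 2]  (obs o_4=4)
backtrack: best end state = 2; path = [0, 3, 2, 3, 2]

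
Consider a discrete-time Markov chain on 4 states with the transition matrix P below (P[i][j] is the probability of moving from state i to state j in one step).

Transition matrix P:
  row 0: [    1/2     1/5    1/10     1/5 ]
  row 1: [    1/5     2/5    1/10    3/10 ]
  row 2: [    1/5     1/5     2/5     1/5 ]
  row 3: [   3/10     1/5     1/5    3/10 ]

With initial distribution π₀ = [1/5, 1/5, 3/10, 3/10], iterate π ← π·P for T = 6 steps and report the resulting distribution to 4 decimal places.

π = [0.3213, 0.2500, 0.1787, 0.2500]

t=0: π = [0.2000, 0.2000, 0.3000, 0.3000]
t=1: π = [0.2900, 0.2400, 0.2200, 0.2500]
t=2: π = [0.3120, 0.2480, 0.1910, 0.2490]
t=3: π = [0.3185, 0.2496, 0.1822, 0.2497]
t=4: π = [0.3205, 0.2499, 0.1796, 0.2499]
t=5: π = [0.3211, 0.2500, 0.1789, 0.2500]
t=6: π = [0.3213, 0.2500, 0.1787, 0.2500]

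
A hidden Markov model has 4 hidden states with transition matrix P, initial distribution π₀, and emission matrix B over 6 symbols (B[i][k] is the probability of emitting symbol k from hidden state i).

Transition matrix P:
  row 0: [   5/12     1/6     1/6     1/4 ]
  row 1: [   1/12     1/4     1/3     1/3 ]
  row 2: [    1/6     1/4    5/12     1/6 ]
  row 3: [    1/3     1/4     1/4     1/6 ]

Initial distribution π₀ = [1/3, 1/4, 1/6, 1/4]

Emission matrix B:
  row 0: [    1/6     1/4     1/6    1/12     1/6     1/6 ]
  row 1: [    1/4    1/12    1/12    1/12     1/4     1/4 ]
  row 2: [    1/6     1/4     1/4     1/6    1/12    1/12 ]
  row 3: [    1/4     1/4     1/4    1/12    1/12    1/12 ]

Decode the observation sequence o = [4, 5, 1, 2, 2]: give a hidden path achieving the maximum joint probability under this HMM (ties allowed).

t=0: δ = [5.556e-02, 6.250e-02, 1.389e-02, 2.083e-02]  (obs o_0=4)
t=1: δ = [3.858e-03, 3.906e-03, 1.736e-03, 1.736e-03]  ψ = [0, 1, 1, 1]  (obs o_1=5)
t=2: δ = [4.019e-04, 8.138e-05, 3.255e-04, 3.255e-04]  ψ = [0, 1, 1, 1]  (obs o_2=1)
t=3: δ = [2.791e-05, 6.782e-06, 3.391e-05, 2.512e-05]  ψ = [0, 2, 2, 0]  (obs o_3=2)
t=4: δ = [1.938e-06, 7.064e-07, 3.532e-06, 1.744e-06]  ψ = [0, 2, 2, 0]  (obs o_4=2)
backtrack: best end state = 2; path = [1, 1, 2, 2, 2]

path = [1, 1, 2, 2, 2]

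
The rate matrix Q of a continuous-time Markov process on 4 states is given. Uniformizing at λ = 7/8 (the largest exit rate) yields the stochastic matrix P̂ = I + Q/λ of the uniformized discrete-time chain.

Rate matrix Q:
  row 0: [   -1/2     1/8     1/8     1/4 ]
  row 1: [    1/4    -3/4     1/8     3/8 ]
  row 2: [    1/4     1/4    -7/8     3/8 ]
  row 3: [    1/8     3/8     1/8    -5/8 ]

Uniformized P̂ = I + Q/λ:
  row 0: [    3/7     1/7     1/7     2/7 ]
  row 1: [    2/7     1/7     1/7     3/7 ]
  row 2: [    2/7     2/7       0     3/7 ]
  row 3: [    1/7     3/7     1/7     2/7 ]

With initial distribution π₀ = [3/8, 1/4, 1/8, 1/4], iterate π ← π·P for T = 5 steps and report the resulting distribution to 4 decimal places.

t=0: π = [0.3750, 0.2500, 0.1250, 0.2500]
t=1: π = [0.3036, 0.2321, 0.1250, 0.3393]
t=2: π = [0.2806, 0.2577, 0.1250, 0.3367]
t=3: π = [0.2777, 0.2569, 0.1250, 0.3404]
t=4: π = [0.2768, 0.2580, 0.1250, 0.3403]
t=5: π = [0.2766, 0.2579, 0.1250, 0.3404]

π = [0.2766, 0.2579, 0.1250, 0.3404]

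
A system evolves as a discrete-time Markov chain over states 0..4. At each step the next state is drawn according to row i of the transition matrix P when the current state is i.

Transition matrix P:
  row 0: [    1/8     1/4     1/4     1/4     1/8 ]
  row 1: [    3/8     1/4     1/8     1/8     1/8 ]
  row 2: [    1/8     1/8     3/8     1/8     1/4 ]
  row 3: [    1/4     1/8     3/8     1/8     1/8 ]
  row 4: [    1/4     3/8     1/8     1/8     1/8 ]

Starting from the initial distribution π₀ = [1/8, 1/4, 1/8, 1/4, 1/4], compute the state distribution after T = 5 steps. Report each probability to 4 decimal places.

t=0: π = [0.1250, 0.2500, 0.1250, 0.2500, 0.2500]
t=1: π = [0.2500, 0.2344, 0.2344, 0.1406, 0.1406]
t=2: π = [0.2188, 0.2207, 0.2500, 0.1563, 0.1543]
t=3: π = [0.2190, 0.2185, 0.2539, 0.1523, 0.1563]
t=4: π = [0.2182, 0.2188, 0.2539, 0.1524, 0.1567]
t=5: π = [0.2183, 0.2188, 0.2539, 0.1523, 0.1567]

π = [0.2183, 0.2188, 0.2539, 0.1523, 0.1567]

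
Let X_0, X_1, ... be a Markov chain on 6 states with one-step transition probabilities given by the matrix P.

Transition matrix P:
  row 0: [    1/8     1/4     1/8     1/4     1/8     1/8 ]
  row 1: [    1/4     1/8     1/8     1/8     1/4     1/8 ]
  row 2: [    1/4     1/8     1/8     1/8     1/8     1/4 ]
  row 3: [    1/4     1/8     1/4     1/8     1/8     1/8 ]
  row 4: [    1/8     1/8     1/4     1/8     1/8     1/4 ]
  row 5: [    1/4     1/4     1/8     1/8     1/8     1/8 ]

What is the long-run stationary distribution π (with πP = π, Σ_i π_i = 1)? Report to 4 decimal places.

Balance equations π_j = Σ_i π_i·P[i][j]:
  π_0 = 1/8·π_0 + 1/4·π_1 + 1/4·π_2 + 1/4·π_3 + 1/8·π_4 + 1/4·π_5
  π_1 = 1/4·π_0 + 1/8·π_1 + 1/8·π_2 + 1/8·π_3 + 1/8·π_4 + 1/4·π_5
  π_2 = 1/8·π_0 + 1/8·π_1 + 1/8·π_2 + 1/4·π_3 + 1/4·π_4 + 1/8·π_5
  π_3 = 1/4·π_0 + 1/8·π_1 + 1/8·π_2 + 1/8·π_3 + 1/8·π_4 + 1/8·π_5
  π_4 = 1/8·π_0 + 1/4·π_1 + 1/8·π_2 + 1/8·π_3 + 1/8·π_4 + 1/8·π_5
  normalize: π_0 + π_1 + π_2 + π_3 + π_4 + π_5 = 1
Solving the linear system gives exactly π = [2891/14037, 801/4679, 2276/14037, 2116/14037, 685/4679, 2296/14037].

π = [0.2060, 0.1712, 0.1621, 0.1507, 0.1464, 0.1636]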